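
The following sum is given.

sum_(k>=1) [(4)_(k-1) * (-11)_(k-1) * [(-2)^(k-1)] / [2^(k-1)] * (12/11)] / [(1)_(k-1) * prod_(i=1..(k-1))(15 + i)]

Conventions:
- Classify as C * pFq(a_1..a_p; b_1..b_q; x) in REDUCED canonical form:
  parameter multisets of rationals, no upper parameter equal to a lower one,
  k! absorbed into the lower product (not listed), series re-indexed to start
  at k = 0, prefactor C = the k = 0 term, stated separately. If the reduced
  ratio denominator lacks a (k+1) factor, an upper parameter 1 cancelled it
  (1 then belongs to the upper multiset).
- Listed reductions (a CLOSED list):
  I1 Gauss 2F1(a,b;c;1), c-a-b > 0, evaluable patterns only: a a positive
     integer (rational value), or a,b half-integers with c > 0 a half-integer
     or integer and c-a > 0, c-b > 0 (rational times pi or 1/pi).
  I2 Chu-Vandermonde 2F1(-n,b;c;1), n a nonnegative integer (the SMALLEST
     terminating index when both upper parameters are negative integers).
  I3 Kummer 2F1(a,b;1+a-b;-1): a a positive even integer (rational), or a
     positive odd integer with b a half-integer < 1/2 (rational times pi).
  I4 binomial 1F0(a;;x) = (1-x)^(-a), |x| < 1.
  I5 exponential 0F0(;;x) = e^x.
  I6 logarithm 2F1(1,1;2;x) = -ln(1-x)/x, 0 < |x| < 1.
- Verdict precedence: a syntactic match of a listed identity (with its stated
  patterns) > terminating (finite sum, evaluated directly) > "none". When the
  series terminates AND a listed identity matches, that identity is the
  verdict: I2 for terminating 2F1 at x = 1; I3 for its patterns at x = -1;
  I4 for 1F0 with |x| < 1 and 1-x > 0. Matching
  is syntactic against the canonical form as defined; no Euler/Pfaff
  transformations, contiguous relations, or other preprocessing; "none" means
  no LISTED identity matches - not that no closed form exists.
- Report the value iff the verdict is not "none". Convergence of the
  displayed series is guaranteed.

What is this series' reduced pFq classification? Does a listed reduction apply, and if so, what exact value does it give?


Key observation: t_0 being 12/11, (1)_k (prefactor 12/11) is k! itself.
Term ratio: r(k) = (-1) * (k-11) (k+4) / [(k+16) (k+1)] - rational in k. x = (-1); t_0 = 12/11; negate the roots.

Prefactor 12/11, argument -1: 2F1 with upper {-11, 4} over lower {16}. Verdict (x = -1): Kummer's theorem (I3) applies (x = -1; c = 16 equals 1+a-b for upper {-11, 4}: listed pattern). Sum: 210/11.


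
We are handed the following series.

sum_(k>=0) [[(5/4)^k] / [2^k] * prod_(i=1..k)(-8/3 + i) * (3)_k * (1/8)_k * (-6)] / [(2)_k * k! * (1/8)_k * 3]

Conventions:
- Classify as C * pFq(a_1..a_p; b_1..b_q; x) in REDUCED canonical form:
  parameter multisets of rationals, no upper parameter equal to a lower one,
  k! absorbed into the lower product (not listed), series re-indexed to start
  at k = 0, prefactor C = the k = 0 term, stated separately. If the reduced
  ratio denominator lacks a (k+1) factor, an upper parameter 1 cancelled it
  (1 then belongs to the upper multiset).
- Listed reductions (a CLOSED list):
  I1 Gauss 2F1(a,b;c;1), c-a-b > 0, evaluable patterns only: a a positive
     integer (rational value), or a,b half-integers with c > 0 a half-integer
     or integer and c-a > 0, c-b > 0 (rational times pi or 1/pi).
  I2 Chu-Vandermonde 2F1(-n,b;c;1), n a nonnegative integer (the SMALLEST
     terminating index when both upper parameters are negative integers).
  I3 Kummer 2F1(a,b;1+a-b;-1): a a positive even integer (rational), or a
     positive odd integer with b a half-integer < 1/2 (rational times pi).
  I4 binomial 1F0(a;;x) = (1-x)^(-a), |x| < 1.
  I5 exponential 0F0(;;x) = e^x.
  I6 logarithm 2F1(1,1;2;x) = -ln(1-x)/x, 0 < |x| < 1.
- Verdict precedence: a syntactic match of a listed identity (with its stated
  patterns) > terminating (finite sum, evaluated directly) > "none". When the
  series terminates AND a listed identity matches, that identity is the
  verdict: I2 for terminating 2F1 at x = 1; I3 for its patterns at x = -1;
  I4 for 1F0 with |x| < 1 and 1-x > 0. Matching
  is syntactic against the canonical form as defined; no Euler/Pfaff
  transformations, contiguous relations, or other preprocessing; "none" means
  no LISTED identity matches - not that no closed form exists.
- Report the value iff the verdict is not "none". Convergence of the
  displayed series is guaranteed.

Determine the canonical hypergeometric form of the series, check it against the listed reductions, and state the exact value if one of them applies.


First insight: t_0 being -2, the two k-th powers (C = -2) combine into one argument.
Consecutive-term ratio: r(k) = (5/8) * (k-5/3) (k+3) / [(k+2) (k+1)] ; factor over Q: parameters, x = (5/8), and C = -2.

With C = -2: the canonical form is 2F1(-5/3, 3; 2; 5/8). Verdict: none. A 2F1 with upper {-5/3, 3} fits none of I1-I6 at x = 5/8; the sum runs forever.


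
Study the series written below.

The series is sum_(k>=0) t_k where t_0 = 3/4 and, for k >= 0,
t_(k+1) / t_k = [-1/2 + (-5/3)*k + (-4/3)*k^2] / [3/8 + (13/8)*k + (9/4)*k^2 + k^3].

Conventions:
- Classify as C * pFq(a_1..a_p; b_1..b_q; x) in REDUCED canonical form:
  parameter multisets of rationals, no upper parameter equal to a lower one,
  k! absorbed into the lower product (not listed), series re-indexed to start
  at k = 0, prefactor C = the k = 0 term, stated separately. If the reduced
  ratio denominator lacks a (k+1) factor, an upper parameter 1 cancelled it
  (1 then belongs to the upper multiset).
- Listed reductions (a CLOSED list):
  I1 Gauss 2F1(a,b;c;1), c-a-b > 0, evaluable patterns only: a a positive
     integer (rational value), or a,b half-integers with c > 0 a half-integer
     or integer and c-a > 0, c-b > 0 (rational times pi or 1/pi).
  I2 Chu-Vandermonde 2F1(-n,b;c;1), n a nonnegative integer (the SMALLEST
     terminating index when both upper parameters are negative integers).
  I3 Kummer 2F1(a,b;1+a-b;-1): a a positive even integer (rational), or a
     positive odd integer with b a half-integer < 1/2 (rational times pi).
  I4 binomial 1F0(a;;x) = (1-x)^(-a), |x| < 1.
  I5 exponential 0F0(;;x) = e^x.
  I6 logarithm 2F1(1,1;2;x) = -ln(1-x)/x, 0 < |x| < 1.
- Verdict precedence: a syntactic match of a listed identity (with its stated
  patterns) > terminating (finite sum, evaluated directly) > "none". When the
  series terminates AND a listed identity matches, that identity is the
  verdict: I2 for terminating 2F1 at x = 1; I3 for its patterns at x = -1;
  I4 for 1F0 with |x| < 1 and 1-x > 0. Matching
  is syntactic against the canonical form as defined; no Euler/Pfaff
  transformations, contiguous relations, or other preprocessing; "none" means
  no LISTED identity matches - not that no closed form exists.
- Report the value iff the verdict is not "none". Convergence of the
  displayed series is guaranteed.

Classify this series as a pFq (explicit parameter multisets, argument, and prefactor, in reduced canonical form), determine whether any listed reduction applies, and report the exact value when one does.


Classification (C = 3/4): 0F0 with upper {-}, lower {-}, argument x = -4/3. Verdict at x = -4/3: exponential (I5) matches (the 0F0 exponential series at x = -4/3). Its exact value is (3/4) * e^(-4/3).

Key observation: from the first term 3/4: the expanded ratio factors over Q; prefactor 3/4, roots give parameters.
Consecutive-term ratio: r(k) = (-4/3) * 1 / [(k+1)] - poly over poly, x = (-4/3) from leading terms; C = 3/4 at k = 0.


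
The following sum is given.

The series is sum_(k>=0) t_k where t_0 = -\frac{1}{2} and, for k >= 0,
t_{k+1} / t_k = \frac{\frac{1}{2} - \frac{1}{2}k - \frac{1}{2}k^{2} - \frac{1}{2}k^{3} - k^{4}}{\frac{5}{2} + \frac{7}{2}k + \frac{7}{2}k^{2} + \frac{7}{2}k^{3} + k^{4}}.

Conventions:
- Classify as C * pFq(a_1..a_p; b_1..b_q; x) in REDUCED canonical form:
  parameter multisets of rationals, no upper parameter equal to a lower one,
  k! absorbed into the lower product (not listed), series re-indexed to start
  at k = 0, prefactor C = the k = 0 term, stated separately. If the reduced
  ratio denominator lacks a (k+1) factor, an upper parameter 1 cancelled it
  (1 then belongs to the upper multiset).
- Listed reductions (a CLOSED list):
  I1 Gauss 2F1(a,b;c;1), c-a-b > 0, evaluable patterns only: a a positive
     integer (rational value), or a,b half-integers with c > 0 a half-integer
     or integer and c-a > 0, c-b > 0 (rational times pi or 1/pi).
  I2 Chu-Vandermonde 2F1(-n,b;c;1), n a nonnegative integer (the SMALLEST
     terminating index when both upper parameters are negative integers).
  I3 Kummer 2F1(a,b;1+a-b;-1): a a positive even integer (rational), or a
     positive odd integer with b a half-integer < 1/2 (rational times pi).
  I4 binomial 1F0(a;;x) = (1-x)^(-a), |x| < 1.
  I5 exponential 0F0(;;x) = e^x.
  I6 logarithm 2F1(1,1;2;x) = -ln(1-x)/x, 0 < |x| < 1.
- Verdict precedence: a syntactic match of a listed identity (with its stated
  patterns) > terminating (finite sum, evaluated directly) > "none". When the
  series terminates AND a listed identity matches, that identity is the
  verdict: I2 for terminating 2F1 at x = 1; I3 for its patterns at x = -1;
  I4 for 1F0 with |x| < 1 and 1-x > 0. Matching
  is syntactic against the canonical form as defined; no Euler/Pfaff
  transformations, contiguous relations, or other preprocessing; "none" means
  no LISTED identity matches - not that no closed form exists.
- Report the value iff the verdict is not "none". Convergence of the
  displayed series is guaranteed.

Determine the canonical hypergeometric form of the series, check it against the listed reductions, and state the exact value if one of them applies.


The series (x = -1) is 2F1: upper {-\frac{1}{2}, 1}, lower {\frac{5}{2}}, prefactor -\frac{1}{2}. Verdict: Kummer (I3) matches (x = -1; c = \frac{5}{2} equals 1+a-b for upper {-\frac{1}{2}, 1}: listed pattern). Value: \left(-\frac{3}{16}\right) \cdot \pi.

Key step: x = -1 and the ratio is unreduced: k^2 + 1 divides both sides (prefactor -1/2).
Step ratio: r(k) = -1 * (k-\frac{1}{2}) (k+1) / [(k+\frac{5}{2}) (k+1)] - rational in k. x = -1; t_0 = -\frac{1}{2}; negate the roots.


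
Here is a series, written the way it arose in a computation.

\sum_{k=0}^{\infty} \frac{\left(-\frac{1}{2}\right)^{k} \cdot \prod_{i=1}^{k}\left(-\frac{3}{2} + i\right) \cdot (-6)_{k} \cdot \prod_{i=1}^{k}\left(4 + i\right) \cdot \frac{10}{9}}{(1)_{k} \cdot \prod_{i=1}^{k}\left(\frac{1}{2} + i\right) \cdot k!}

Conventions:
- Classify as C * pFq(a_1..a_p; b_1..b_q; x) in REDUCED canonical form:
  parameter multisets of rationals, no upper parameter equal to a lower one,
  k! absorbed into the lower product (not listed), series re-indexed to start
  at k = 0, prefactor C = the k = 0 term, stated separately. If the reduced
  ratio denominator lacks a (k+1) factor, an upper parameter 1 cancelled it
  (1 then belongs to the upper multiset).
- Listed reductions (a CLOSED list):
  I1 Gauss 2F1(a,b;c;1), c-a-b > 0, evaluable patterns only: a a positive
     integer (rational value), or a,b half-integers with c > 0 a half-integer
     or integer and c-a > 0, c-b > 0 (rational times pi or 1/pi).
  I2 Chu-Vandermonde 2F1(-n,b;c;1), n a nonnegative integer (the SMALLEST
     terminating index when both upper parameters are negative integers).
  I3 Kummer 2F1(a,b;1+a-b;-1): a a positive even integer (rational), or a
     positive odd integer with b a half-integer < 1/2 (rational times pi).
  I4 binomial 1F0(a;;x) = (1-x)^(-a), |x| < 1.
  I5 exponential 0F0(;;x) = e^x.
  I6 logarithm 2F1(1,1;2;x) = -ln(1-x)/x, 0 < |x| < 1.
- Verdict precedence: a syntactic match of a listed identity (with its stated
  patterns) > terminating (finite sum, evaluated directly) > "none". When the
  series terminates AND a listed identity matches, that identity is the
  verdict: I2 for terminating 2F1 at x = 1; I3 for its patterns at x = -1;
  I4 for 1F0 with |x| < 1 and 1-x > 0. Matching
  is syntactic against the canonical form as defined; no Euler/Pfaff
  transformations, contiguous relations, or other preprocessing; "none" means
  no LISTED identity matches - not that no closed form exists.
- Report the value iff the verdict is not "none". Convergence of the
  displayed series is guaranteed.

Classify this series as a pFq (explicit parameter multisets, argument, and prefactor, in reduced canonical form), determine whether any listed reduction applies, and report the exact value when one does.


Classification (C = \frac{10}{9}): 3F2 with upper {-6, -\frac{1}{2}, 5}, lower {1, \frac{3}{2}}, argument x = -\frac{1}{2}. Verdict: terminating (-6 upstairs). 7 nonzero terms in all; added directly. Value: -\frac{793015}{61776}.

The tell: x = -\frac{1}{2} and the running product (prefactor 10/9) telescopes to a rising factorial.
Ratio: r(k) = -\frac{1}{2} * (k-6) (k-\frac{1}{2}) (k+5) / [(k+1) (k+\frac{3}{2}) (k+1)] - rational in k. x = -\frac{1}{2}; t_0 = \frac{10}{9}; negate the roots.


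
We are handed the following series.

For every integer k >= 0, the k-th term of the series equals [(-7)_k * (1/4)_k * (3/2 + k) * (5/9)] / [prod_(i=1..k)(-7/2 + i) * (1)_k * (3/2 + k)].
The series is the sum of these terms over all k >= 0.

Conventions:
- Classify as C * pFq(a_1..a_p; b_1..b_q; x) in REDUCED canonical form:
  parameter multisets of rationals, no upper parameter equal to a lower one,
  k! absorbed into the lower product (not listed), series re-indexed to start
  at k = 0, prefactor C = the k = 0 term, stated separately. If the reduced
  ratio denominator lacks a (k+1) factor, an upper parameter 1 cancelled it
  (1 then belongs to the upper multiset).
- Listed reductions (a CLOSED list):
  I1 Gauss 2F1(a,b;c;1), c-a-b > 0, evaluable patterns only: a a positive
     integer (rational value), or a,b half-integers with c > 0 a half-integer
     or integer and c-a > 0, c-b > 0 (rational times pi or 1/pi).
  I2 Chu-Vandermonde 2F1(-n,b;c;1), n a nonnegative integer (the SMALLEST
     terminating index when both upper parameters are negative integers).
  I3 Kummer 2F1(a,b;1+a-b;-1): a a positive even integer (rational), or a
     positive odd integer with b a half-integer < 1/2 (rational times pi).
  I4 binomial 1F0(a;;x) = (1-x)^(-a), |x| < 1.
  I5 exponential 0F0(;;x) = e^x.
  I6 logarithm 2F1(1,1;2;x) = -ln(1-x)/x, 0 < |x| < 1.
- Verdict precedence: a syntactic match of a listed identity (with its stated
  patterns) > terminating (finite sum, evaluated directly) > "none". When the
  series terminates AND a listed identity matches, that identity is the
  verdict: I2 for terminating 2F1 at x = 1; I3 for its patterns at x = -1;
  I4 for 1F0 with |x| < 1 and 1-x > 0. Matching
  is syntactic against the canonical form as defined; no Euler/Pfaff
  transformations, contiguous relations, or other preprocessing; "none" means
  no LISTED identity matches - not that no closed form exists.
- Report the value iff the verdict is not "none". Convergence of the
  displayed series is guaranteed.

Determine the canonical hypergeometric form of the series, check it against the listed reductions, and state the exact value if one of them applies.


Canonical form: C = 5/9 times 2F1 with upper {-7, 1/4}, lower {-5/2}, x = 1. Verdict: this is Vandermonde's identity (I2) (terminating 2F1 at x = 1 with n = 7, b = 1/4, c = -5/2). Its exact value is 143/384.

Key observation: t_0 being 5/9, the factor k + 3/2 cancels (top and bottom), leaving prefactor 5/9.
Term ratio: r(k) = 1 * (k-7) (k+1/4) / [(k-5/2) (k+1)] ; factor over Q: parameters, x = 1, and C = 5/9.


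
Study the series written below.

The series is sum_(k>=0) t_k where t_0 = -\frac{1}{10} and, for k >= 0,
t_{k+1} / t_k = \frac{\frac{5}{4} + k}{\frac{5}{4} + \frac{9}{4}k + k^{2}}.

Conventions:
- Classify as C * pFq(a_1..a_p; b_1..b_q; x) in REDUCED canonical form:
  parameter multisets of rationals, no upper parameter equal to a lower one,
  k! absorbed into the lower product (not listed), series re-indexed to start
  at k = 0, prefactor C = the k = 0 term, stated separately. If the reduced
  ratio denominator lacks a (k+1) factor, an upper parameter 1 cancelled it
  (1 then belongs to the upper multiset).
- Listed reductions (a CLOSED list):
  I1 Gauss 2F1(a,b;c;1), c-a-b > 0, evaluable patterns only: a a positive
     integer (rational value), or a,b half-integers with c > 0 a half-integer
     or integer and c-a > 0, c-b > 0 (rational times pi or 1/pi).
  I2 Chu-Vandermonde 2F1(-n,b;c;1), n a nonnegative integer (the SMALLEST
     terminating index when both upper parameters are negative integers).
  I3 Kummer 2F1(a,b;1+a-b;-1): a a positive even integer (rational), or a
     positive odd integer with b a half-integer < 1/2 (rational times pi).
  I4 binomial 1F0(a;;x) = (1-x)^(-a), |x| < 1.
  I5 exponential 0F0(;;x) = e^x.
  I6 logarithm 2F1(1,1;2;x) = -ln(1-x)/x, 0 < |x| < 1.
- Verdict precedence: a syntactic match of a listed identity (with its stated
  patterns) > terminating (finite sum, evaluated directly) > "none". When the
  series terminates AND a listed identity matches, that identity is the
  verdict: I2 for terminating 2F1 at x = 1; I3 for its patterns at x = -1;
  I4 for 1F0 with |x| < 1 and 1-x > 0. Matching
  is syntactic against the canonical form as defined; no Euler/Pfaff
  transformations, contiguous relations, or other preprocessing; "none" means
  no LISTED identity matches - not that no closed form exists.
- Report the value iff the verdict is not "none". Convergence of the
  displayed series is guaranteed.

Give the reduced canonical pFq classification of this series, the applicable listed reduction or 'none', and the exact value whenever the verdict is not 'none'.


Prefactor -\frac{1}{10}, argument 1: 0F0 with upper {-} over lower {-}. Verdict at x = 1: the exponential series (I5) matches (the 0F0 exponential series at x = 1). Its exact value is \left(-\frac{1}{10}\right) \cdot e^{1}.

First insight: from the first term -\frac{1}{10}: the parameter 5/4 appears in both the upper and lower lists and cancels.
Adjacent-term ratio: r(k) = 1 * 1 / [(k+1)] - poly over poly, x = 1 from leading terms; C = -\frac{1}{10} at k = 0.


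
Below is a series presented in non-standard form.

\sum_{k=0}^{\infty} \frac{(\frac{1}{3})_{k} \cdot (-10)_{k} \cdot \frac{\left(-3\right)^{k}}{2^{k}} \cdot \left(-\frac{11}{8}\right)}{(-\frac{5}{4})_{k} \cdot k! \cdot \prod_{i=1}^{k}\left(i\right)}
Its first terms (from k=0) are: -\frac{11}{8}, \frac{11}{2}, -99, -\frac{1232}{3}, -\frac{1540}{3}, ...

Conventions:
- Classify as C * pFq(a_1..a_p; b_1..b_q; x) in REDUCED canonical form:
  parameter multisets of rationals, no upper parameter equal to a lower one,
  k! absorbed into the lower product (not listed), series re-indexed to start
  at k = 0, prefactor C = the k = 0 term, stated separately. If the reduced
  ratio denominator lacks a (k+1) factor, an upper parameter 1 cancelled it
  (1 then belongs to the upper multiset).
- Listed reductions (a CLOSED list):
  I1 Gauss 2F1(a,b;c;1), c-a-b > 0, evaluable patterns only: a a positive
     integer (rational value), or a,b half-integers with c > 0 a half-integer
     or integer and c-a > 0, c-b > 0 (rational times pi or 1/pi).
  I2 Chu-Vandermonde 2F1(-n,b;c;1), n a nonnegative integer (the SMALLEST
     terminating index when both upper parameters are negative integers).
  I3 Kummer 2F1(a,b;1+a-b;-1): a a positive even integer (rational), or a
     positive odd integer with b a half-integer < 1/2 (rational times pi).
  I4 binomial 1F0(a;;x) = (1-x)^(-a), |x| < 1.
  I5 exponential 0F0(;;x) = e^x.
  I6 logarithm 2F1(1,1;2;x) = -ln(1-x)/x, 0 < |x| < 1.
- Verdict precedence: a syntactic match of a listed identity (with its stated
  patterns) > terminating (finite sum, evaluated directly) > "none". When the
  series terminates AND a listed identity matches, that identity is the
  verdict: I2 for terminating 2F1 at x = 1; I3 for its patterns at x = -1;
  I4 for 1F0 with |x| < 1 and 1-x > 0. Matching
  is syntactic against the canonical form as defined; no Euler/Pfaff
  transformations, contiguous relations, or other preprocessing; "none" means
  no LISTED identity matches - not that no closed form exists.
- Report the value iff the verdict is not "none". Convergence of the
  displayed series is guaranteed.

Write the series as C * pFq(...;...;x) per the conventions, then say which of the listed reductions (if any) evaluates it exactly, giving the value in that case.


Key step: from the first term -\frac{11}{8}: the product of the first k integers (C = -11/8, x = -3/2) is k!.
Consecutive-term ratio: r(k) = -\frac{3}{2} * (k-10) (k+\frac{1}{3}) / [(k-\frac{5}{4}) (k+1) (k+1)] - rational; roots negated = parameters, x = -\frac{3}{2}, C = -\frac{11}{8}.

x = -\frac{3}{2} here; the reduced form reads 2F2, upper {-10, \frac{1}{3}}, lower {-\frac{5}{4}, 1}, C = -\frac{11}{8}. Verdict: terminating (-10 upstairs). 11 nonzero terms in all; added directly. Exact value: -\frac{369836771785}{261967608}.


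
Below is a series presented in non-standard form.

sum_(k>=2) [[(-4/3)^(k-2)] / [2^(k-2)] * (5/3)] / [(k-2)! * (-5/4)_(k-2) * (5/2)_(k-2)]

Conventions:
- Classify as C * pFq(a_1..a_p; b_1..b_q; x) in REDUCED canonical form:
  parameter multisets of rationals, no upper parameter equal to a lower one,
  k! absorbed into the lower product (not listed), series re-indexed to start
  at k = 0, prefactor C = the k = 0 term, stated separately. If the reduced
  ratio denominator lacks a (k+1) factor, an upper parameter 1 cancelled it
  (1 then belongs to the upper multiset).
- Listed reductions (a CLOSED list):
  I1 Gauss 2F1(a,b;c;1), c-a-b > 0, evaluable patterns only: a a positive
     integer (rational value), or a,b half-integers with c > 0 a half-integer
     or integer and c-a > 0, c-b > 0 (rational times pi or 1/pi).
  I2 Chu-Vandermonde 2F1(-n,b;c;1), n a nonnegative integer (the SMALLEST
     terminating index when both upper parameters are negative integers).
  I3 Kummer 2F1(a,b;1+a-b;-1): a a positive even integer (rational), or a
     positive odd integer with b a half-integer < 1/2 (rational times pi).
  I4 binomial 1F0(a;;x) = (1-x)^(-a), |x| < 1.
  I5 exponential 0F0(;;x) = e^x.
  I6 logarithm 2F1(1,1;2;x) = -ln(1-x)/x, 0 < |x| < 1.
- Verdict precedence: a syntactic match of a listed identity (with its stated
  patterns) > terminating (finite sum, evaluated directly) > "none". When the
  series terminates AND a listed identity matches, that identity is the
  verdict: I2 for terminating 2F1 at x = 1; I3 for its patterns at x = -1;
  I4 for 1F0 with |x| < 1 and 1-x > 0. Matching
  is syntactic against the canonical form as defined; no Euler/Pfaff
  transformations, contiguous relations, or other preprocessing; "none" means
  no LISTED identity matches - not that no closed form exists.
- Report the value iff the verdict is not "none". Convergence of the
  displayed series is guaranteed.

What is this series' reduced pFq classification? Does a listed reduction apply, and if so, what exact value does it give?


Reduced: x = -2/3, 0F2, upper = {-}, lower = {-5/4, 5/2}, C = 5/3. Verdict: none. Every listed pattern misses the 0F2 form at -2/3, upper {-}.

The tell: t_0 being 5/3, the two k-th powers (C = 5/3) combine into one argument.
Term ratio: r(k) = (-2/3) * 1 / [(k-5/4) (k+5/2) (k+1)] - poly over poly, x = (-2/3) from leading terms; C = 5/3 at k = 0.


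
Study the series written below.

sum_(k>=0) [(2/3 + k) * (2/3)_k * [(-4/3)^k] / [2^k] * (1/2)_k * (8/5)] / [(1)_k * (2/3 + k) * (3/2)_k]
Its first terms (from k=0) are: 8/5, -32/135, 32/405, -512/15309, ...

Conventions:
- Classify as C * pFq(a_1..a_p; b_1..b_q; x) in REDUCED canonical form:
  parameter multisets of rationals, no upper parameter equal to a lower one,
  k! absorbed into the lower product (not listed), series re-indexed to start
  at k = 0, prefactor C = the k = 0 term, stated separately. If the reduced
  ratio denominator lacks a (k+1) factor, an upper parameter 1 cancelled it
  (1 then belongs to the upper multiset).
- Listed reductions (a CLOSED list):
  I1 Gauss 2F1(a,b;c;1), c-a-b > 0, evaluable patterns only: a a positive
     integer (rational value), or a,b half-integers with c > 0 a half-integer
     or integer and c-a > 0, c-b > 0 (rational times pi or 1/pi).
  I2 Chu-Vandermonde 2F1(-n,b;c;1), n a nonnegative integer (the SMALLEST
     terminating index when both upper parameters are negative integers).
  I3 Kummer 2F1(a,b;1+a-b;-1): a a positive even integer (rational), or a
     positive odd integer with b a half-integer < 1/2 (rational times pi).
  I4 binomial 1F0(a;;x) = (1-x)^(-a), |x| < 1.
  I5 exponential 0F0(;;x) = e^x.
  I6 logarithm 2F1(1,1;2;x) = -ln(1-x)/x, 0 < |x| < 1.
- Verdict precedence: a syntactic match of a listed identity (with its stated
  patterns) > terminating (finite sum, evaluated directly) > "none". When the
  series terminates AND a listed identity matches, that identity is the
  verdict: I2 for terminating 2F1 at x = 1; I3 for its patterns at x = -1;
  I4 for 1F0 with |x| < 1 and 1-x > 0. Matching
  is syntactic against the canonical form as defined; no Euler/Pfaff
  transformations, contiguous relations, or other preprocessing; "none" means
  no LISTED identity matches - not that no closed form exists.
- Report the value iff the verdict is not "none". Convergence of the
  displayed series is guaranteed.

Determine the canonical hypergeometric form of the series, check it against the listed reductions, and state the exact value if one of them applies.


This is 8/5 * 2F1(1/2, 2/3; 3/2; -2/3) in reduced canonical form. Verdict: none (x = -2/3): each listed identity misses the multisets {1/2, 2/3} ; {3/2}.

Key observation: from the first term 8/5: the two k-th powers (C = 8/5, x = -2/3) combine into one argument.
Consecutive-term ratio: r(k) = (-2/3) * (k+1/2) (k+2/3) / [(k+3/2) (k+1)] - rational in k. x = (-2/3); t_0 = 8/5; negate the roots.


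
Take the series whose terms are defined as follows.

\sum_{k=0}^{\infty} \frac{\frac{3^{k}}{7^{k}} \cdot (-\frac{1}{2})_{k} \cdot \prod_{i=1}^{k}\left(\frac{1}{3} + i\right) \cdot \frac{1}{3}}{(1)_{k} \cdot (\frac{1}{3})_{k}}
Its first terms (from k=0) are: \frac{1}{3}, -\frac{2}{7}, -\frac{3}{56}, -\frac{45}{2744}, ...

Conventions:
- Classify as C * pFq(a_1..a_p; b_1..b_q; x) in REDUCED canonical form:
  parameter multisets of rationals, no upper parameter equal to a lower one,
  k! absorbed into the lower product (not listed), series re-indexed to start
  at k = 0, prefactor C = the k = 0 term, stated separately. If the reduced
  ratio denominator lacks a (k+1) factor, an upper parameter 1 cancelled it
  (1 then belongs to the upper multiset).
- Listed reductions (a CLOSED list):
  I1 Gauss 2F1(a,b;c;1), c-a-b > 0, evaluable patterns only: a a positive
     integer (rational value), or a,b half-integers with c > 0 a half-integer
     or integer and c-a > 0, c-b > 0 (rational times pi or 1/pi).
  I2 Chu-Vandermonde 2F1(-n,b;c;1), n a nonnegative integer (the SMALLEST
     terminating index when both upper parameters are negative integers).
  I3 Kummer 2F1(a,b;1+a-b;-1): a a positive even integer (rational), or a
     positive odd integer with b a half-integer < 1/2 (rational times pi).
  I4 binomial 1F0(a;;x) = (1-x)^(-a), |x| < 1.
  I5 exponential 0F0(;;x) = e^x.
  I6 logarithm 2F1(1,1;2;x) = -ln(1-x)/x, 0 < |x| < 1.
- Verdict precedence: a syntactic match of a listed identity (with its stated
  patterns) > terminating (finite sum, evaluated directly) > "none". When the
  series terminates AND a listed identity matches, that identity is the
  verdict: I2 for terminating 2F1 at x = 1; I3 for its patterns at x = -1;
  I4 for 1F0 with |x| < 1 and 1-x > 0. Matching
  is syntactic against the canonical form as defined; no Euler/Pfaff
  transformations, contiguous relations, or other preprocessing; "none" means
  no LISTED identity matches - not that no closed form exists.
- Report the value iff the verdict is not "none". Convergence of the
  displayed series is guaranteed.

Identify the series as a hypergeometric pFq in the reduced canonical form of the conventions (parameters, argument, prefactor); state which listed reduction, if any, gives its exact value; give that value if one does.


Canonical form: C = \frac{1}{3} times 2F1 with upper {-\frac{1}{2}, \frac{4}{3}}, lower {\frac{1}{3}}, x = \frac{3}{7}. Verdict: none (x = \frac{3}{7}): each listed identity misses the multisets {-\frac{1}{2}, \frac{4}{3}} ; {\frac{1}{3}}.

First insight: x = \frac{3}{7} and the two geometric factors (C = 1/3, x = 3/7) combine into one argument.
Ratio: r(k) = \frac{3}{7} * (k-\frac{1}{2}) (k+\frac{4}{3}) / [(k+\frac{1}{3}) (k+1)] - rational in k. x = \frac{3}{7}; t_0 = \frac{1}{3}; negate the roots.


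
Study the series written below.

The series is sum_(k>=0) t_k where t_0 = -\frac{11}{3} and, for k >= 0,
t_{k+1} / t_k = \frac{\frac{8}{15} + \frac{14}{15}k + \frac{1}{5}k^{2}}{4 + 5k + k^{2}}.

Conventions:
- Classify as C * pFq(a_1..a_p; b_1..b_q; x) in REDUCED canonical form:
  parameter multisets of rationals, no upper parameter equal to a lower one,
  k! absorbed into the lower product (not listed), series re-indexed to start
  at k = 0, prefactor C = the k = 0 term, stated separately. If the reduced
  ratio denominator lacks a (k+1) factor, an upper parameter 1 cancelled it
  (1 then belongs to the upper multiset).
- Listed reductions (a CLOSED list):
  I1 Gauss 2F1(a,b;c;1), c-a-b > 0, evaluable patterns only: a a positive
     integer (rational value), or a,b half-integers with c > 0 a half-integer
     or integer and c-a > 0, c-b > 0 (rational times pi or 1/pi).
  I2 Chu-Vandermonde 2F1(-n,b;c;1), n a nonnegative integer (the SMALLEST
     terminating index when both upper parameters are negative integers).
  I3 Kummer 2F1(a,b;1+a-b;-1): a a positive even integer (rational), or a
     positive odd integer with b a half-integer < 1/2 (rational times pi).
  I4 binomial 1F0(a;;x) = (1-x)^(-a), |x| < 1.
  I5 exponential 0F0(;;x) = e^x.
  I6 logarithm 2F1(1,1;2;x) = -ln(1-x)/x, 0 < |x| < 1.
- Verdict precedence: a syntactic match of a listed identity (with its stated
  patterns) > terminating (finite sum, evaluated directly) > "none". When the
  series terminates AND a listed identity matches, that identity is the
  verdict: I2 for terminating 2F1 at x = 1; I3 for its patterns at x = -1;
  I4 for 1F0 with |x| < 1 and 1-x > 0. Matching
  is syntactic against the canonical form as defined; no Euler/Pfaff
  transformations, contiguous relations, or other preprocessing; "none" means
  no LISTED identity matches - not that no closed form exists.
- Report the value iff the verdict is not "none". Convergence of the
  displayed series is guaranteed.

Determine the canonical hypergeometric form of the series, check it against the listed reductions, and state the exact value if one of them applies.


Key step: x = \frac{1}{5} and factor the ratio over Q (C = -11/3): negated roots = parameters.
Consecutive-term ratio: r(k) = \frac{1}{5} * (k+\frac{2}{3}) / [(k+1)] ; factor over Q: parameters, x = \frac{1}{5}, and C = -\frac{11}{3}.

The series (x = \frac{1}{5}) is 1F0: upper {\frac{2}{3}}, lower {-}, prefactor -\frac{11}{3}. Verdict at x = \frac{1}{5}: the I4 binomial reduction matches (the 1F0 binomial series: exponent -2/3, x = \frac{1}{5}). Exact value: \left(-\frac{11}{3}\right) \cdot \left(\frac{4}{5}\right)^{-\frac{2}{3}}.


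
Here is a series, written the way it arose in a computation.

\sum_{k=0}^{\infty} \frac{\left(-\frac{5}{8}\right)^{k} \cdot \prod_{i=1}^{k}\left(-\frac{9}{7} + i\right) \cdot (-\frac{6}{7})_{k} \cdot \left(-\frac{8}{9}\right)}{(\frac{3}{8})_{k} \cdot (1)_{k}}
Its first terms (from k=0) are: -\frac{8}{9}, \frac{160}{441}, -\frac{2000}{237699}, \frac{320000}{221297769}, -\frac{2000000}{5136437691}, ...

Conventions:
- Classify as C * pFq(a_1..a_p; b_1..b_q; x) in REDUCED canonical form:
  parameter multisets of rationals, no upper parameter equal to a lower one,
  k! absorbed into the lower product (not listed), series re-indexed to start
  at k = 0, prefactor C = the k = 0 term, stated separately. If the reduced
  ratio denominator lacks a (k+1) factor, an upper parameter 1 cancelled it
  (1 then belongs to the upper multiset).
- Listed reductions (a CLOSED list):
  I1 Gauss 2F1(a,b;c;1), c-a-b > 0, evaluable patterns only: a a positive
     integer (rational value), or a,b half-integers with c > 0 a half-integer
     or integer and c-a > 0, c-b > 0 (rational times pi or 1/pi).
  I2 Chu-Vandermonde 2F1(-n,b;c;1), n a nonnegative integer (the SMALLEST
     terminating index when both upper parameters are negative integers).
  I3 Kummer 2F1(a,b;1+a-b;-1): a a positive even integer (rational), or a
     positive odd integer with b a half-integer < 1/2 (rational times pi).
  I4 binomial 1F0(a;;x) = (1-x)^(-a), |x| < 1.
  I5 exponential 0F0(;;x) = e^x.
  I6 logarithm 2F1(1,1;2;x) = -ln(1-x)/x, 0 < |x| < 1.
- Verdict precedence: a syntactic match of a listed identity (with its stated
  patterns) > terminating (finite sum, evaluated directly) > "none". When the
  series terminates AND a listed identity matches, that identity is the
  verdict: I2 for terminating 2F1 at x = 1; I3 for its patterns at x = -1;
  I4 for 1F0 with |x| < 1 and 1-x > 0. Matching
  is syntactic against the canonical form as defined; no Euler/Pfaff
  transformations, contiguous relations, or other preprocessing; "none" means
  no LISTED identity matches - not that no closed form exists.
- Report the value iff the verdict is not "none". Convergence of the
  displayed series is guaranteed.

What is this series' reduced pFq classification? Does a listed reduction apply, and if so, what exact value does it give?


x = -\frac{5}{8} here; the reduced form reads 2F1, upper {-\frac{6}{7}, -\frac{2}{7}}, lower {\frac{3}{8}}, C = -\frac{8}{9}. Verdict: none - this 2F1 at x = -\frac{5}{8} matches no listed pattern, and upper {-\frac{6}{7}, -\frac{2}{7}} holds no stopper.

The tell: from the first term -\frac{8}{9}: the running product (prefactor -8/9) telescopes to a rising factorial.
Step ratio: r(k) = -\frac{5}{8} * (k-\frac{6}{7}) (k-\frac{2}{7}) / [(k+\frac{3}{8}) (k+1)] - rational in k, leading ratio -\frac{5}{8}; with t_0 = -\frac{8}{9}, classification follows.


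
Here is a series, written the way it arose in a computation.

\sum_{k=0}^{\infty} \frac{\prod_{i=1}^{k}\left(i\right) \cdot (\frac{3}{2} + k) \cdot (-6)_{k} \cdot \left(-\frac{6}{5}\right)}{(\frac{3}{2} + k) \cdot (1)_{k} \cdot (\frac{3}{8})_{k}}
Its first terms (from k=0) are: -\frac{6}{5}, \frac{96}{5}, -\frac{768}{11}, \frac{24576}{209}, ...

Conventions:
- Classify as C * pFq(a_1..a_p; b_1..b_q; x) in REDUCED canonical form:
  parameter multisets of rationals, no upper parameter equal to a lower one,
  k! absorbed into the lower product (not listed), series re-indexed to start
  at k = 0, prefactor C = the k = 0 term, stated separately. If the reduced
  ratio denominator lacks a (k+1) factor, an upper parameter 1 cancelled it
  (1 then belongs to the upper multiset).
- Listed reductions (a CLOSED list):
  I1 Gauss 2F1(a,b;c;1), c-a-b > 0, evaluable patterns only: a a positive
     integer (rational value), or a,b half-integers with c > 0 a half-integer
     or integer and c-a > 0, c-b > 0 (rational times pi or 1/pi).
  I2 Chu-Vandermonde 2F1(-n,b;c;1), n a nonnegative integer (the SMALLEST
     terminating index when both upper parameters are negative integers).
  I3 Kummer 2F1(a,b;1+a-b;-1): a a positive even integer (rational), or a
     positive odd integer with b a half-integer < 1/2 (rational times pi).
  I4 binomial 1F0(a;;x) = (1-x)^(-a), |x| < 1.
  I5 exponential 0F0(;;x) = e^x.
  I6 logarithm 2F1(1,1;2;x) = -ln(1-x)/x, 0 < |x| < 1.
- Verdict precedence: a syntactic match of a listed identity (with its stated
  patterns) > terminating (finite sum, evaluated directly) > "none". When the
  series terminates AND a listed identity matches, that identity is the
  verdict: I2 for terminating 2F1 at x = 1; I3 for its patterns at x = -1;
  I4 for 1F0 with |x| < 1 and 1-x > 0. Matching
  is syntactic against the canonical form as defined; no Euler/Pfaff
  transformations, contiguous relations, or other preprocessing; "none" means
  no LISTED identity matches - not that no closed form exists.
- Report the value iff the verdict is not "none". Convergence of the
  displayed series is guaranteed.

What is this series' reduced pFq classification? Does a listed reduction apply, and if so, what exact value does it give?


First insight: with t_0 = -\frac{6}{5}, (1)_k (C = -6/5, x = 1) is k! itself.
Term ratio: r(k) = 1 * (k-6) (k+1) / [(k+\frac{3}{8}) (k+1)] ; factor over Q: parameters, x = 1, and C = -\frac{6}{5}.

x = 1 here; the reduced form reads 2F1, upper {-6, 1}, lower {\frac{3}{8}}, C = -\frac{6}{5}. Verdict (x = 1): the Chu-Vandermonde identity I2 applies (terminating 2F1 at x = 1 with n = 6, b = 1, c = \frac{3}{8}). Value: \frac{6}{43}.


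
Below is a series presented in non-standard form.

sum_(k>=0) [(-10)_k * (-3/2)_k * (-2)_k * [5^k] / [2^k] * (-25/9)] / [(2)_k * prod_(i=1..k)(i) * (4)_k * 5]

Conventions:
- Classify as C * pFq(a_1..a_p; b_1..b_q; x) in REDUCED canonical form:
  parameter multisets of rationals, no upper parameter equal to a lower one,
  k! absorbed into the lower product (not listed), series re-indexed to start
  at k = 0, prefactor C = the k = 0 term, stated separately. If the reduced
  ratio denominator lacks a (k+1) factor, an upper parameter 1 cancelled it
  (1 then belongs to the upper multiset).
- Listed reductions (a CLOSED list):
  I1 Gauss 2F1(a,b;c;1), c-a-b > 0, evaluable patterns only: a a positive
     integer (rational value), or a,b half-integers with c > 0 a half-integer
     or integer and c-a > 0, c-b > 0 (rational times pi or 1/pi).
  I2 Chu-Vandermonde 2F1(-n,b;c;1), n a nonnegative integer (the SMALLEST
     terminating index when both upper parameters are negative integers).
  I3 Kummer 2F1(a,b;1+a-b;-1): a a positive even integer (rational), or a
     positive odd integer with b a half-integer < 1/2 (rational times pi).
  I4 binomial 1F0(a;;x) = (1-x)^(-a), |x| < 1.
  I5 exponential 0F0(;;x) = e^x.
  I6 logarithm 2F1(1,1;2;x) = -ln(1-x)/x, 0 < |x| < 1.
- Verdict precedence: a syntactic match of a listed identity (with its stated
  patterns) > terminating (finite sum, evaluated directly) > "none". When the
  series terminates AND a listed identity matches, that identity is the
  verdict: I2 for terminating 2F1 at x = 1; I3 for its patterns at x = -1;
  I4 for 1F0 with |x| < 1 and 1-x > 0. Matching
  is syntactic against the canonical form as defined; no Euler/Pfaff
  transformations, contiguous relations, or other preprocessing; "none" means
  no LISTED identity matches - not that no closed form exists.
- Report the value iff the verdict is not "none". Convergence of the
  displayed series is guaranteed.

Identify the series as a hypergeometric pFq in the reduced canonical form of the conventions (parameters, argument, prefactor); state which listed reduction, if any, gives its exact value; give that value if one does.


With C = -5/9: the canonical form is 3F2(-10, -2, -3/2; 2, 4; 5/2). Verdict: terminating - the sum ends at index 2 because -2 is a negative integer; exact evaluation follows. Hence: 1555/576.

Structural cue: from the first term -5/9: the two geometric factors (C = -5/9) combine into one argument.
Step ratio: r(k) = (5/2) * (k-10) (k-2) (k-3/2) / [(k+2) (k+4) (k+1)] - rational; roots negated = parameters, x = (5/2), C = -5/9.


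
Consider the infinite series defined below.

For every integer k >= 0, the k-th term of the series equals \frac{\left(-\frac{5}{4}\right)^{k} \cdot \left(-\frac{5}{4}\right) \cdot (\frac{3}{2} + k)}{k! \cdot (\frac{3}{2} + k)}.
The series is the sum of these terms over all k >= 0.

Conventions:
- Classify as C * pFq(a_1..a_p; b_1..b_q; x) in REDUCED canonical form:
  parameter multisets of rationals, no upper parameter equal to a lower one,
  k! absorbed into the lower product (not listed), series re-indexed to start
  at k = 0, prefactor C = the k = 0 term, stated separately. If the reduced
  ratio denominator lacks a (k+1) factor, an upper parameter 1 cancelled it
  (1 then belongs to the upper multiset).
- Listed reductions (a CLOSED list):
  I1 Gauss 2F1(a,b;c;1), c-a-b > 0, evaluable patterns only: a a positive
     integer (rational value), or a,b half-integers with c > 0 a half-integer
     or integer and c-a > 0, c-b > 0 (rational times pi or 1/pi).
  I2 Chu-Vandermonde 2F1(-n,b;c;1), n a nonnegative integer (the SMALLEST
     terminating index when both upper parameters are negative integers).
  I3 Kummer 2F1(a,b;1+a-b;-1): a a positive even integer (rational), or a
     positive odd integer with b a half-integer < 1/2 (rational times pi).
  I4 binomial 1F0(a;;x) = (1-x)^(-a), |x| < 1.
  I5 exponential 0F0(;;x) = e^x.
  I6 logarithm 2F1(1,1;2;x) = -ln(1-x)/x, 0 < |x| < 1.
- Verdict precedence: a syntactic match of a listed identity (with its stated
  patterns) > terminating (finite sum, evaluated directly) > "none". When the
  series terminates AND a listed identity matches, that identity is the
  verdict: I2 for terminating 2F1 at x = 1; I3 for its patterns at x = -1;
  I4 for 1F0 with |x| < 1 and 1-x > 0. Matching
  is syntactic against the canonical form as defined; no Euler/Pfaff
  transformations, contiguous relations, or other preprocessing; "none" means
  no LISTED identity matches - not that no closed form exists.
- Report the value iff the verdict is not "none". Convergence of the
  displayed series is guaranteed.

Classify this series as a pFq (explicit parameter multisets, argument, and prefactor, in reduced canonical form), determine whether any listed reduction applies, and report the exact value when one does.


Classification (C = -\frac{5}{4}): 0F0 with upper {-}, lower {-}, argument x = -\frac{5}{4}. Verdict: this is exponential (I5) (the 0F0 exponential series at x = -\frac{5}{4}). Hence: \left(-\frac{5}{4}\right) \cdot e^{-\frac{5}{4}}.

Key step: from the first term -\frac{5}{4}: the factor k + 3/2 cancels (top and bottom), leaving C = -5/4.
Step ratio: r(k) = -\frac{5}{4} * 1 / [(k+1)] ; factor over Q: parameters, x = -\frac{5}{4}, and C = -\frac{5}{4}.
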